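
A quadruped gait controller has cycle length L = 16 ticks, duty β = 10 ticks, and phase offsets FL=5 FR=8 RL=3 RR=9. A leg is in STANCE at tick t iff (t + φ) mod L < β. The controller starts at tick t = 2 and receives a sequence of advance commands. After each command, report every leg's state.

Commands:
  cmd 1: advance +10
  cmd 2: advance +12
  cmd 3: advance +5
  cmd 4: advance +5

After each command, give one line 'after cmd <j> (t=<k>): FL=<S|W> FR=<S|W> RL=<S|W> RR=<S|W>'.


start t=2: FL=S FR=W RL=S RR=W
cmd 1: advance +10 → t=12, phase=(1,4,15,5) → FL=S FR=S RL=W RR=S
cmd 2: advance +12 → t=24, phase=(13,0,11,1) → FL=W FR=S RL=W RR=S
cmd 3: advance +5 → t=29, phase=(2,5,0,6) → FL=S FR=S RL=S RR=S
cmd 4: advance +5 → t=34, phase=(7,10,5,11) → FL=S FR=W RL=S RR=W

after cmd 1 (t=12): FL=S FR=S RL=W RR=S
after cmd 2 (t=24): FL=W FR=S RL=W RR=S
after cmd 3 (t=29): FL=S FR=S RL=S RR=S
after cmd 4 (t=34): FL=S FR=W RL=S RR=W


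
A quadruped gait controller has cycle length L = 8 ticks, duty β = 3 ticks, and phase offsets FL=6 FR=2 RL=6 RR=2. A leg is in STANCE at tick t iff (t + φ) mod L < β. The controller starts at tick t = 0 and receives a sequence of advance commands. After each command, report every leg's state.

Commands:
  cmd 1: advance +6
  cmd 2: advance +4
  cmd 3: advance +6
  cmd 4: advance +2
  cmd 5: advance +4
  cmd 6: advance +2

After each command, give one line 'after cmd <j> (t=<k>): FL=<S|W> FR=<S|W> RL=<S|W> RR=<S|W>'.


start t=0: FL=W FR=S RL=W RR=S
cmd 1: advance +6 → t=6, phase=(4,0,4,0) → FL=W FR=S RL=W RR=S
cmd 2: advance +4 → t=10, phase=(0,4,0,4) → FL=S FR=W RL=S RR=W
cmd 3: advance +6 → t=16, phase=(6,2,6,2) → FL=W FR=S RL=W RR=S
cmd 4: advance +2 → t=18, phase=(0,4,0,4) → FL=S FR=W RL=S RR=W
cmd 5: advance +4 → t=22, phase=(4,0,4,0) → FL=W FR=S RL=W RR=S
cmd 6: advance +2 → t=24, phase=(6,2,6,2) → FL=W FR=S RL=W RR=S

after cmd 1 (t=6): FL=W FR=S RL=W RR=S
after cmd 2 (t=10): FL=S FR=W RL=S RR=W
after cmd 3 (t=16): FL=W FR=S RL=W RR=S
after cmd 4 (t=18): FL=S FR=W RL=S RR=W
after cmd 5 (t=22): FL=W FR=S RL=W RR=S
after cmd 6 (t=24): FL=W FR=S RL=W RR=S


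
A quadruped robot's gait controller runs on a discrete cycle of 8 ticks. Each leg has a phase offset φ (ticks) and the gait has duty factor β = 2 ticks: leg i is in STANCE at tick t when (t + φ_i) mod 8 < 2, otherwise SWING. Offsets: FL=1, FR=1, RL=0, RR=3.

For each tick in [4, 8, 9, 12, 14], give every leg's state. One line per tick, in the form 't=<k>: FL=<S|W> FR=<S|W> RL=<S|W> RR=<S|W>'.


t=4: phase=(5,5,4,7) vs β=2 → FL=W FR=W RL=W RR=W
t=8: phase=(1,1,0,3) vs β=2 → FL=S FR=S RL=S RR=W
t=9: phase=(2,2,1,4) vs β=2 → FL=W FR=W RL=S RR=W
t=12: phase=(5,5,4,7) vs β=2 → FL=W FR=W RL=W RR=W
t=14: phase=(7,7,6,1) vs β=2 → FL=W FR=W RL=W RR=S

t=4: FL=W FR=W RL=W RR=W
t=8: FL=S FR=S RL=S RR=W
t=9: FL=W FR=W RL=S RR=W
t=12: FL=W FR=W RL=W RR=W
t=14: FL=W FR=W RL=W RR=S


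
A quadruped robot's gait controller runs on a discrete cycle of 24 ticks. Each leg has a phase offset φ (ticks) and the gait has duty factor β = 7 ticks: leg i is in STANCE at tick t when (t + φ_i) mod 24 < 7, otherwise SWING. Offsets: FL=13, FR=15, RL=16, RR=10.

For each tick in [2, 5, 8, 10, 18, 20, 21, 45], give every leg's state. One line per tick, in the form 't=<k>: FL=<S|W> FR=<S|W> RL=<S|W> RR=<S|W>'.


t=2: FL=W FR=W RL=W RR=W
t=5: FL=W FR=W RL=W RR=W
t=8: FL=W FR=W RL=S RR=W
t=10: FL=W FR=S RL=S RR=W
t=18: FL=W FR=W RL=W RR=S
t=20: FL=W FR=W RL=W RR=S
t=21: FL=W FR=W RL=W RR=W
t=45: FL=W FR=W RL=W RR=W

t=2: phase=(15,17,18,12) vs β=7 → FL=W FR=W RL=W RR=W
t=5: phase=(18,20,21,15) vs β=7 → FL=W FR=W RL=W RR=W
t=8: phase=(21,23,0,18) vs β=7 → FL=W FR=W RL=S RR=W
t=10: phase=(23,1,2,20) vs β=7 → FL=W FR=S RL=S RR=W
t=18: phase=(7,9,10,4) vs β=7 → FL=W FR=W RL=W RR=S
t=20: phase=(9,11,12,6) vs β=7 → FL=W FR=W RL=W RR=S
t=21: phase=(10,12,13,7) vs β=7 → FL=W FR=W RL=W RR=W
t=45: phase=(10,12,13,7) vs β=7 → FL=W FR=W RL=W RR=W


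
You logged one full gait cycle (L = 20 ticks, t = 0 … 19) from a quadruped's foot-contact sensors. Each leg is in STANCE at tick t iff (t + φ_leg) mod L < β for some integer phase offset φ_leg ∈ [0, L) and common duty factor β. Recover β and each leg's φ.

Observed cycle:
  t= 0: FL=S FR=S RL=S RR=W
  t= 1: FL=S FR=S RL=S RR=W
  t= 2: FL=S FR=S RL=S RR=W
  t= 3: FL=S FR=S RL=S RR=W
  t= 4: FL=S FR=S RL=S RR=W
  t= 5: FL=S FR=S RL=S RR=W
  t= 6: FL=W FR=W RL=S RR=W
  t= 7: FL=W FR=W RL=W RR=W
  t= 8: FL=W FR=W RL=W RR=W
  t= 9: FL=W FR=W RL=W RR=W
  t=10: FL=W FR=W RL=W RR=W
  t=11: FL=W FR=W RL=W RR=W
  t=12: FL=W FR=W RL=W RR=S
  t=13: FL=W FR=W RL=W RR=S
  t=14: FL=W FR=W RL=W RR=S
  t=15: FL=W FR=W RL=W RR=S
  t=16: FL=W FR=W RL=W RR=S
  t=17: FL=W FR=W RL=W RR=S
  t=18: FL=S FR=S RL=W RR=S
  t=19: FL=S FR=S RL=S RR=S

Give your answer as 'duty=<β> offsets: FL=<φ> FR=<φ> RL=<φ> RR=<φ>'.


duty β = stance ticks per leg = 8
FL: stance ticks = 8; W→S at t=18 → φ=2
FR: stance ticks = 8; W→S at t=18 → φ=2
RL: stance ticks = 8; W→S at t=19 → φ=1
RR: stance ticks = 8; W→S at t=12 → φ=8

duty=8 offsets: FL=2 FR=2 RL=1 RR=8


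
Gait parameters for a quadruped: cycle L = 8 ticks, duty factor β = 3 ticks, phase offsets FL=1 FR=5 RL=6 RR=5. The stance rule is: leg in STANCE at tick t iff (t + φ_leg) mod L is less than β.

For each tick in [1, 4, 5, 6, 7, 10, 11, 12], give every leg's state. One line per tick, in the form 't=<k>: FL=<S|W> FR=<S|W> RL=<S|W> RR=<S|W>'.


t=1: phase=(2,6,7,6) vs β=3 → FL=S FR=W RL=W RR=W
t=4: phase=(5,1,2,1) vs β=3 → FL=W FR=S RL=S RR=S
t=5: phase=(6,2,3,2) vs β=3 → FL=W FR=S RL=W RR=S
t=6: phase=(7,3,4,3) vs β=3 → FL=W FR=W RL=W RR=W
t=7: phase=(0,4,5,4) vs β=3 → FL=S FR=W RL=W RR=W
t=10: phase=(3,7,0,7) vs β=3 → FL=W FR=W RL=S RR=W
t=11: phase=(4,0,1,0) vs β=3 → FL=W FR=S RL=S RR=S
t=12: phase=(5,1,2,1) vs β=3 → FL=W FR=S RL=S RR=S

t=1: FL=S FR=W RL=W RR=W
t=4: FL=W FR=S RL=S RR=S
t=5: FL=W FR=S RL=W RR=S
t=6: FL=W FR=W RL=W RR=W
t=7: FL=S FR=W RL=W RR=W
t=10: FL=W FR=W RL=S RR=W
t=11: FL=W FR=S RL=S RR=S
t=12: FL=W FR=S RL=S RR=S


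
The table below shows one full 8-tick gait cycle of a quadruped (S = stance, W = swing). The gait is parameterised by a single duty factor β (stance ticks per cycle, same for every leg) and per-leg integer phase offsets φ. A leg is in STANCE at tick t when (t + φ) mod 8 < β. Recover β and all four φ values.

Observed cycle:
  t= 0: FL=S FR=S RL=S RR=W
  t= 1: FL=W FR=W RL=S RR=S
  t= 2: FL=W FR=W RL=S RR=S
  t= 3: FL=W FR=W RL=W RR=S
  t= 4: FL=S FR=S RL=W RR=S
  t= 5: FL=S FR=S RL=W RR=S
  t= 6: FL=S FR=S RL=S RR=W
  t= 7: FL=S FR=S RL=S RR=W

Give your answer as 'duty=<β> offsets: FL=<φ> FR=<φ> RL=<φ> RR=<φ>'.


duty β = stance ticks per leg = 5
FL: stance ticks = 5; W→S at t=4 → φ=4
FR: stance ticks = 5; W→S at t=4 → φ=4
RL: stance ticks = 5; W→S at t=6 → φ=2
RR: stance ticks = 5; W→S at t=1 → φ=7

duty=5 offsets: FL=4 FR=4 RL=2 RR=7


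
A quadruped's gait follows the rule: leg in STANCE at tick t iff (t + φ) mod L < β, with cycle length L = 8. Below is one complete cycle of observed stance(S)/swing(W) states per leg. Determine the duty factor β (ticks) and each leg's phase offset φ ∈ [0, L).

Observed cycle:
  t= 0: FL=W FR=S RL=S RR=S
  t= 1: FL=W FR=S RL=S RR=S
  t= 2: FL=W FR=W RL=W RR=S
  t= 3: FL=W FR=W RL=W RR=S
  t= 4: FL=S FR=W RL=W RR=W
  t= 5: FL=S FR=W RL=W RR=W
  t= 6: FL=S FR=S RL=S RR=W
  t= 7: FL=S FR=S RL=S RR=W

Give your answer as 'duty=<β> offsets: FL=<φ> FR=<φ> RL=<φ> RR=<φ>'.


duty=4 offsets: FL=4 FR=2 RL=2 RR=0

duty β = stance ticks per leg = 4
FL: stance ticks = 4; W→S at t=4 → φ=4
FR: stance ticks = 4; W→S at t=6 → φ=2
RL: stance ticks = 4; W→S at t=6 → φ=2
RR: stance ticks = 4; W→S at t=0 → φ=0


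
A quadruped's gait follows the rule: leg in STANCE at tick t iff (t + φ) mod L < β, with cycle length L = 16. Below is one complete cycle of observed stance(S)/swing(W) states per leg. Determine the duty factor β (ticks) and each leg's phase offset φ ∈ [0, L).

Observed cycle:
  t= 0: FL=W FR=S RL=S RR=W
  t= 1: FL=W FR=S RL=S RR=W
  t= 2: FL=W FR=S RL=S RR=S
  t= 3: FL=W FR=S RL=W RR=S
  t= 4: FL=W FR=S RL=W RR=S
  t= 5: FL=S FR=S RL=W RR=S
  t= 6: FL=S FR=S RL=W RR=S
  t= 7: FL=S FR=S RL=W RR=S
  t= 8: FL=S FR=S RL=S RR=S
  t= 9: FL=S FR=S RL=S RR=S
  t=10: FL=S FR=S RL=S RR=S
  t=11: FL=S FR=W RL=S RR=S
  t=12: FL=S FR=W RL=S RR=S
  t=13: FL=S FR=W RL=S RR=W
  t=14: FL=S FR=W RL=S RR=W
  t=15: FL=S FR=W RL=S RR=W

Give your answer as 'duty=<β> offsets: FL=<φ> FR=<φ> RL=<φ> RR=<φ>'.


duty β = stance ticks per leg = 11
FL: stance ticks = 11; W→S at t=5 → φ=11
FR: stance ticks = 11; W→S at t=0 → φ=0
RL: stance ticks = 11; W→S at t=8 → φ=8
RR: stance ticks = 11; W→S at t=2 → φ=14

duty=11 offsets: FL=11 FR=0 RL=8 RR=14


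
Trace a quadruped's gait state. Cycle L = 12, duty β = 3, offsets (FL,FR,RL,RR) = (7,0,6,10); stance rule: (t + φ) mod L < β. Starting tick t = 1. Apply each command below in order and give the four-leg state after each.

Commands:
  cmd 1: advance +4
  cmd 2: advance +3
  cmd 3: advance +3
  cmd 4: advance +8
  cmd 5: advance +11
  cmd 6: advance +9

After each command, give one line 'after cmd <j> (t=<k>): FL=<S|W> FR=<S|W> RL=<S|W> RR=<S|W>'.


after cmd 1 (t=5): FL=S FR=W RL=W RR=W
after cmd 2 (t=8): FL=W FR=W RL=S RR=W
after cmd 3 (t=11): FL=W FR=W RL=W RR=W
after cmd 4 (t=19): FL=S FR=W RL=S RR=W
after cmd 5 (t=30): FL=S FR=W RL=S RR=W
after cmd 6 (t=39): FL=W FR=W RL=W RR=S

start t=1: FL=W FR=S RL=W RR=W
cmd 1: advance +4 → t=5, phase=(0,5,11,3) → FL=S FR=W RL=W RR=W
cmd 2: advance +3 → t=8, phase=(3,8,2,6) → FL=W FR=W RL=S RR=W
cmd 3: advance +3 → t=11, phase=(6,11,5,9) → FL=W FR=W RL=W RR=W
cmd 4: advance +8 → t=19, phase=(2,7,1,5) → FL=S FR=W RL=S RR=W
cmd 5: advance +11 → t=30, phase=(1,6,0,4) → FL=S FR=W RL=S RR=W
cmd 6: advance +9 → t=39, phase=(10,3,9,1) → FL=W FR=W RL=W RR=S


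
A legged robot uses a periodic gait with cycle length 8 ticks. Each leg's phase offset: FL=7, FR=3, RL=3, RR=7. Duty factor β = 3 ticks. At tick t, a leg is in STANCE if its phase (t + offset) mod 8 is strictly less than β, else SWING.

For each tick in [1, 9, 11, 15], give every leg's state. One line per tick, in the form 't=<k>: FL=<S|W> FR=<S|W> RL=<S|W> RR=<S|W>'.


t=1: phase=(0,4,4,0) vs β=3 → FL=S FR=W RL=W RR=S
t=9: phase=(0,4,4,0) vs β=3 → FL=S FR=W RL=W RR=S
t=11: phase=(2,6,6,2) vs β=3 → FL=S FR=W RL=W RR=S
t=15: phase=(6,2,2,6) vs β=3 → FL=W FR=S RL=S RR=W

t=1: FL=S FR=W RL=W RR=S
t=9: FL=S FR=W RL=W RR=S
t=11: FL=S FR=W RL=W RR=S
t=15: FL=W FR=S RL=S RR=W


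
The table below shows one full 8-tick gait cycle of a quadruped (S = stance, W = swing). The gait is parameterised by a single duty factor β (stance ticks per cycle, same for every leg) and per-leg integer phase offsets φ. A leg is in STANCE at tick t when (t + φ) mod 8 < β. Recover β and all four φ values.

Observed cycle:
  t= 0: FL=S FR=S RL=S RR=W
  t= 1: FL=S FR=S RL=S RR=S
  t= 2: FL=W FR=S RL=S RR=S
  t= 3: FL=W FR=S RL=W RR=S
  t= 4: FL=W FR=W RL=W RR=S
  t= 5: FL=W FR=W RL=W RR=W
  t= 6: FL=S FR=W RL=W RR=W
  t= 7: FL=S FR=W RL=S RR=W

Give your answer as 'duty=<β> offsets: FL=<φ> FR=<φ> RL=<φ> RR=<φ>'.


duty β = stance ticks per leg = 4
FL: stance ticks = 4; W→S at t=6 → φ=2
FR: stance ticks = 4; W→S at t=0 → φ=0
RL: stance ticks = 4; W→S at t=7 → φ=1
RR: stance ticks = 4; W→S at t=1 → φ=7

duty=4 offsets: FL=2 FR=0 RL=1 RR=7


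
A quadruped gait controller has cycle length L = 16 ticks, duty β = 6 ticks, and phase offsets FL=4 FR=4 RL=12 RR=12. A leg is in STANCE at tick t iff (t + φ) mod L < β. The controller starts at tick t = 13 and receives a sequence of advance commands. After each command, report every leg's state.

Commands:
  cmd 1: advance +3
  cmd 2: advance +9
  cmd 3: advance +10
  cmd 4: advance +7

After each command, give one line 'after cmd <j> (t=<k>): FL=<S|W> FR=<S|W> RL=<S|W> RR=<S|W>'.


start t=13: FL=S FR=S RL=W RR=W
cmd 1: advance +3 → t=16, phase=(4,4,12,12) → FL=S FR=S RL=W RR=W
cmd 2: advance +9 → t=25, phase=(13,13,5,5) → FL=W FR=W RL=S RR=S
cmd 3: advance +10 → t=35, phase=(7,7,15,15) → FL=W FR=W RL=W RR=W
cmd 4: advance +7 → t=42, phase=(14,14,6,6) → FL=W FR=W RL=W RR=W

after cmd 1 (t=16): FL=S FR=S RL=W RR=W
after cmd 2 (t=25): FL=W FR=W RL=S RR=S
after cmd 3 (t=35): FL=W FR=W RL=W RR=W
after cmd 4 (t=42): FL=W FR=W RL=W RR=W


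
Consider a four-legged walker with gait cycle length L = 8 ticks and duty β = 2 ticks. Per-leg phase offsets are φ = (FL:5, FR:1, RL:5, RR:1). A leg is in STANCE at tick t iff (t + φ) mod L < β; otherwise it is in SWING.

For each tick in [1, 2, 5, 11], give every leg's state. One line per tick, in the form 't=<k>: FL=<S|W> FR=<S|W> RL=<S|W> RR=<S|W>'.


t=1: FL=W FR=W RL=W RR=W
t=2: FL=W FR=W RL=W RR=W
t=5: FL=W FR=W RL=W RR=W
t=11: FL=S FR=W RL=S RR=W

t=1: phase=(6,2,6,2) vs β=2 → FL=W FR=W RL=W RR=W
t=2: phase=(7,3,7,3) vs β=2 → FL=W FR=W RL=W RR=W
t=5: phase=(2,6,2,6) vs β=2 → FL=W FR=W RL=W RR=W
t=11: phase=(0,4,0,4) vs β=2 → FL=S FR=W RL=S RR=W


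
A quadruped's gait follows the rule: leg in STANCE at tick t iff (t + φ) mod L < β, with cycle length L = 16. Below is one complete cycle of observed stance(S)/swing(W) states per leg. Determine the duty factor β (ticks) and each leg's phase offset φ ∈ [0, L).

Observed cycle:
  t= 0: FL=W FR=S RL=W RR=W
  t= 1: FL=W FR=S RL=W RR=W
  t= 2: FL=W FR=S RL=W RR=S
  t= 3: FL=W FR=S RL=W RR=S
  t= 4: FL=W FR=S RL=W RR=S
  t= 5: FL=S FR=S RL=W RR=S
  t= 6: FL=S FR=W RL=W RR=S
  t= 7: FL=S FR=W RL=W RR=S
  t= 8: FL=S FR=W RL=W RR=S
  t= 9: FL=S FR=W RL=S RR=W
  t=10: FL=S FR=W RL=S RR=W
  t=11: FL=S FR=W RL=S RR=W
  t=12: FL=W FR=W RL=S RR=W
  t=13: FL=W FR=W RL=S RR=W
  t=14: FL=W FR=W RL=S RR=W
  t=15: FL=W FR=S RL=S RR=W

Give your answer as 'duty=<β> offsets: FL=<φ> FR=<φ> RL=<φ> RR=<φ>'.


duty β = stance ticks per leg = 7
FL: stance ticks = 7; W→S at t=5 → φ=11
FR: stance ticks = 7; W→S at t=15 → φ=1
RL: stance ticks = 7; W→S at t=9 → φ=7
RR: stance ticks = 7; W→S at t=2 → φ=14

duty=7 offsets: FL=11 FR=1 RL=7 RR=14


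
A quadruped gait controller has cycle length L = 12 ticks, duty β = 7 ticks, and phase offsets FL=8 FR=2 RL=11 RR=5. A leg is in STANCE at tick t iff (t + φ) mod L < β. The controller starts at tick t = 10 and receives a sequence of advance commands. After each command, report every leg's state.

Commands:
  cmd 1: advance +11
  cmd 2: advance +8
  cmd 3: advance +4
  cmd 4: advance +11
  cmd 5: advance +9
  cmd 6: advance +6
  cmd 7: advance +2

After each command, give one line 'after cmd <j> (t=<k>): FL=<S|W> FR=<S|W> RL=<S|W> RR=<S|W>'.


after cmd 1 (t=21): FL=S FR=W RL=W RR=S
after cmd 2 (t=29): FL=S FR=W RL=S RR=W
after cmd 3 (t=33): FL=S FR=W RL=W RR=S
after cmd 4 (t=44): FL=S FR=W RL=W RR=S
after cmd 5 (t=53): FL=S FR=W RL=S RR=W
after cmd 6 (t=59): FL=W FR=S RL=W RR=S
after cmd 7 (t=61): FL=W FR=S RL=S RR=S

start t=10: FL=S FR=S RL=W RR=S
cmd 1: advance +11 → t=21, phase=(5,11,8,2) → FL=S FR=W RL=W RR=S
cmd 2: advance +8 → t=29, phase=(1,7,4,10) → FL=S FR=W RL=S RR=W
cmd 3: advance +4 → t=33, phase=(5,11,8,2) → FL=S FR=W RL=W RR=S
cmd 4: advance +11 → t=44, phase=(4,10,7,1) → FL=S FR=W RL=W RR=S
cmd 5: advance +9 → t=53, phase=(1,7,4,10) → FL=S FR=W RL=S RR=W
cmd 6: advance +6 → t=59, phase=(7,1,10,4) → FL=W FR=S RL=W RR=S
cmd 7: advance +2 → t=61, phase=(9,3,0,6) → FL=W FR=S RL=S RR=S


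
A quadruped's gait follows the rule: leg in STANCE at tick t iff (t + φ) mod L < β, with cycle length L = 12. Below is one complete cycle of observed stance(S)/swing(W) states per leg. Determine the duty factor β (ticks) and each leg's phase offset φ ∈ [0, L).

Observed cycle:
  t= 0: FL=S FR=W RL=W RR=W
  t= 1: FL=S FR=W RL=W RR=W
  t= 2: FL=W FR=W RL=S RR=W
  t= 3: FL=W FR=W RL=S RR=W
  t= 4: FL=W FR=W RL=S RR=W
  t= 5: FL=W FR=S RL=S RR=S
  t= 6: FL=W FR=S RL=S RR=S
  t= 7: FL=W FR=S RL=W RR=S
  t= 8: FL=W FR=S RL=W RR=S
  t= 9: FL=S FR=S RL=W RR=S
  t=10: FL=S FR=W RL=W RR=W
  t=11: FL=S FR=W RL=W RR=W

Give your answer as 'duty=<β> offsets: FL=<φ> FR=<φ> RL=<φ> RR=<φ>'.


duty=5 offsets: FL=3 FR=7 RL=10 RR=7

duty β = stance ticks per leg = 5
FL: stance ticks = 5; W→S at t=9 → φ=3
FR: stance ticks = 5; W→S at t=5 → φ=7
RL: stance ticks = 5; W→S at t=2 → φ=10
RR: stance ticks = 5; W→S at t=5 → φ=7


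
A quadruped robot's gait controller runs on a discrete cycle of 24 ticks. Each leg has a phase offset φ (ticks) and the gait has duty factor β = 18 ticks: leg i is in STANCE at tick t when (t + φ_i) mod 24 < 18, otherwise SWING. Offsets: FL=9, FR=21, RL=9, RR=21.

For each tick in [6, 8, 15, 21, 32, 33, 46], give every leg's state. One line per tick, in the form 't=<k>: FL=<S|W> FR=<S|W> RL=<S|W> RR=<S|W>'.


t=6: FL=S FR=S RL=S RR=S
t=8: FL=S FR=S RL=S RR=S
t=15: FL=S FR=S RL=S RR=S
t=21: FL=S FR=W RL=S RR=W
t=32: FL=S FR=S RL=S RR=S
t=33: FL=W FR=S RL=W RR=S
t=46: FL=S FR=W RL=S RR=W

t=6: phase=(15,3,15,3) vs β=18 → FL=S FR=S RL=S RR=S
t=8: phase=(17,5,17,5) vs β=18 → FL=S FR=S RL=S RR=S
t=15: phase=(0,12,0,12) vs β=18 → FL=S FR=S RL=S RR=S
t=21: phase=(6,18,6,18) vs β=18 → FL=S FR=W RL=S RR=W
t=32: phase=(17,5,17,5) vs β=18 → FL=S FR=S RL=S RR=S
t=33: phase=(18,6,18,6) vs β=18 → FL=W FR=S RL=W RR=S
t=46: phase=(7,19,7,19) vs β=18 → FL=S FR=W RL=S RR=W


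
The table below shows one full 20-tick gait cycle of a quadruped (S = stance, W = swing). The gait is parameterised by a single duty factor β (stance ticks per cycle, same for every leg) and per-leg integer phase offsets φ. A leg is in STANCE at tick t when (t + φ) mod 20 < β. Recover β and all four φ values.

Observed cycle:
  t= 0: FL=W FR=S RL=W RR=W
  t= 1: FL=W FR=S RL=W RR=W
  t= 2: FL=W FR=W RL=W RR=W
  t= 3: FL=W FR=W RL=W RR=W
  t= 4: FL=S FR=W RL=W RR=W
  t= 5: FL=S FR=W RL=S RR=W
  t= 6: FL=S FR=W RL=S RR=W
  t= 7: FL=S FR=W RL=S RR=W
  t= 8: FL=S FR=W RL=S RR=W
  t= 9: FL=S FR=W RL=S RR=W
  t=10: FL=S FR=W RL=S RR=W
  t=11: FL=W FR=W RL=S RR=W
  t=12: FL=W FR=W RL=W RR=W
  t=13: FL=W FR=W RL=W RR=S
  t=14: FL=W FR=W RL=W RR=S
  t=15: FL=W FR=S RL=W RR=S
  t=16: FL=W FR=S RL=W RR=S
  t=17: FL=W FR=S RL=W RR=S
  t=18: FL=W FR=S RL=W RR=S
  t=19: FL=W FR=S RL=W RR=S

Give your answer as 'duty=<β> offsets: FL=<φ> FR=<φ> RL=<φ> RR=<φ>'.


duty β = stance ticks per leg = 7
FL: stance ticks = 7; W→S at t=4 → φ=16
FR: stance ticks = 7; W→S at t=15 → φ=5
RL: stance ticks = 7; W→S at t=5 → φ=15
RR: stance ticks = 7; W→S at t=13 → φ=7

duty=7 offsets: FL=16 FR=5 RL=15 RR=7


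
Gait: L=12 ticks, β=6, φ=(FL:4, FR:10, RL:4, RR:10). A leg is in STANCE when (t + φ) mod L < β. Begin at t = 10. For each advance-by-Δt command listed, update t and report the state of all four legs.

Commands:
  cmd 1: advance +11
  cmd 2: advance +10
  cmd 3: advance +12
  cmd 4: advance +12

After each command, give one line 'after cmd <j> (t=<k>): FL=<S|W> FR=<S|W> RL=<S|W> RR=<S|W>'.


after cmd 1 (t=21): FL=S FR=W RL=S RR=W
after cmd 2 (t=31): FL=W FR=S RL=W RR=S
after cmd 3 (t=43): FL=W FR=S RL=W RR=S
after cmd 4 (t=55): FL=W FR=S RL=W RR=S

start t=10: FL=S FR=W RL=S RR=W
cmd 1: advance +11 → t=21, phase=(1,7,1,7) → FL=S FR=W RL=S RR=W
cmd 2: advance +10 → t=31, phase=(11,5,11,5) → FL=W FR=S RL=W RR=S
cmd 3: advance +12 → t=43, phase=(11,5,11,5) → FL=W FR=S RL=W RR=S
cmd 4: advance +12 → t=55, phase=(11,5,11,5) → FL=W FR=S RL=W RR=S


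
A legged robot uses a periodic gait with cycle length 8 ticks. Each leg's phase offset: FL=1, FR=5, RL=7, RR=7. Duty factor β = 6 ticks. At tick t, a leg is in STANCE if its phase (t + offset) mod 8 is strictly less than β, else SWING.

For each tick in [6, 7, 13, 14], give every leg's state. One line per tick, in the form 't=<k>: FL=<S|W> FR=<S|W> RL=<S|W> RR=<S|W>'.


t=6: phase=(7,3,5,5) vs β=6 → FL=W FR=S RL=S RR=S
t=7: phase=(0,4,6,6) vs β=6 → FL=S FR=S RL=W RR=W
t=13: phase=(6,2,4,4) vs β=6 → FL=W FR=S RL=S RR=S
t=14: phase=(7,3,5,5) vs β=6 → FL=W FR=S RL=S RR=S

t=6: FL=W FR=S RL=S RR=S
t=7: FL=S FR=S RL=W RR=W
t=13: FL=W FR=S RL=S RR=S
t=14: FL=W FR=S RL=S RR=S


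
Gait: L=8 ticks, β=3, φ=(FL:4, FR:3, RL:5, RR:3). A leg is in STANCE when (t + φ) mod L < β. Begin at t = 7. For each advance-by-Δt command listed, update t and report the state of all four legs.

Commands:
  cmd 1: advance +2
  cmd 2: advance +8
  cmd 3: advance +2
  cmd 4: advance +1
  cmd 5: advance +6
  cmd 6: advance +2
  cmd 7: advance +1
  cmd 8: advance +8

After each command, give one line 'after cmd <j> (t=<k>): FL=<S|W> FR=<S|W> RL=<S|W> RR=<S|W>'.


after cmd 1 (t=9): FL=W FR=W RL=W RR=W
after cmd 2 (t=17): FL=W FR=W RL=W RR=W
after cmd 3 (t=19): FL=W FR=W RL=S RR=W
after cmd 4 (t=20): FL=S FR=W RL=S RR=W
after cmd 5 (t=26): FL=W FR=W RL=W RR=W
after cmd 6 (t=28): FL=S FR=W RL=S RR=W
after cmd 7 (t=29): FL=S FR=S RL=S RR=S
after cmd 8 (t=37): FL=S FR=S RL=S RR=S

start t=7: FL=W FR=S RL=W RR=S
cmd 1: advance +2 → t=9, phase=(5,4,6,4) → FL=W FR=W RL=W RR=W
cmd 2: advance +8 → t=17, phase=(5,4,6,4) → FL=W FR=W RL=W RR=W
cmd 3: advance +2 → t=19, phase=(7,6,0,6) → FL=W FR=W RL=S RR=W
cmd 4: advance +1 → t=20, phase=(0,7,1,7) → FL=S FR=W RL=S RR=W
cmd 5: advance +6 → t=26, phase=(6,5,7,5) → FL=W FR=W RL=W RR=W
cmd 6: advance +2 → t=28, phase=(0,7,1,7) → FL=S FR=W RL=S RR=W
cmd 7: advance +1 → t=29, phase=(1,0,2,0) → FL=S FR=S RL=S RR=S
cmd 8: advance +8 → t=37, phase=(1,0,2,0) → FL=S FR=S RL=S RR=S


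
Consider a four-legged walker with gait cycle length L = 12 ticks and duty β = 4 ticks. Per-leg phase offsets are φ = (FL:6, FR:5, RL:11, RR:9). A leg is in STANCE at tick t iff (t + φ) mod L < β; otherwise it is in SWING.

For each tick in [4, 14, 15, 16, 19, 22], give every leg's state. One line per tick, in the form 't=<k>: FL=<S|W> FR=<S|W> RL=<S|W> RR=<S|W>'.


t=4: phase=(10,9,3,1) vs β=4 → FL=W FR=W RL=S RR=S
t=14: phase=(8,7,1,11) vs β=4 → FL=W FR=W RL=S RR=W
t=15: phase=(9,8,2,0) vs β=4 → FL=W FR=W RL=S RR=S
t=16: phase=(10,9,3,1) vs β=4 → FL=W FR=W RL=S RR=S
t=19: phase=(1,0,6,4) vs β=4 → FL=S FR=S RL=W RR=W
t=22: phase=(4,3,9,7) vs β=4 → FL=W FR=S RL=W RR=W

t=4: FL=W FR=W RL=S RR=S
t=14: FL=W FR=W RL=S RR=W
t=15: FL=W FR=W RL=S RR=S
t=16: FL=W FR=W RL=S RR=S
t=19: FL=S FR=S RL=W RR=W
t=22: FL=W FR=S RL=W RR=W


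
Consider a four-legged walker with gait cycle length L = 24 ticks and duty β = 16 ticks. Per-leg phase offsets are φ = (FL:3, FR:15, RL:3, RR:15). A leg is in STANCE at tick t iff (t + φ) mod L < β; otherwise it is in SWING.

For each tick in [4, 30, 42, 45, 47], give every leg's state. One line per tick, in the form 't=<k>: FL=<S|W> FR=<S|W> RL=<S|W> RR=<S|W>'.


t=4: phase=(7,19,7,19) vs β=16 → FL=S FR=W RL=S RR=W
t=30: phase=(9,21,9,21) vs β=16 → FL=S FR=W RL=S RR=W
t=42: phase=(21,9,21,9) vs β=16 → FL=W FR=S RL=W RR=S
t=45: phase=(0,12,0,12) vs β=16 → FL=S FR=S RL=S RR=S
t=47: phase=(2,14,2,14) vs β=16 → FL=S FR=S RL=S RR=S

t=4: FL=S FR=W RL=S RR=W
t=30: FL=S FR=W RL=S RR=W
t=42: FL=W FR=S RL=W RR=S
t=45: FL=S FR=S RL=S RR=S
t=47: FL=S FR=S RL=S RR=S


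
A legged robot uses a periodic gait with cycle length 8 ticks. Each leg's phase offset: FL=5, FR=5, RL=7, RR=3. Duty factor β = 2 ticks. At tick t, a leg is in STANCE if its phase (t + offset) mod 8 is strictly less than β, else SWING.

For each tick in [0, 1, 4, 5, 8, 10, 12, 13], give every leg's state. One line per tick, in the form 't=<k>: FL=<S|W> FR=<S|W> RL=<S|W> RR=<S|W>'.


t=0: FL=W FR=W RL=W RR=W
t=1: FL=W FR=W RL=S RR=W
t=4: FL=S FR=S RL=W RR=W
t=5: FL=W FR=W RL=W RR=S
t=8: FL=W FR=W RL=W RR=W
t=10: FL=W FR=W RL=S RR=W
t=12: FL=S FR=S RL=W RR=W
t=13: FL=W FR=W RL=W RR=S

t=0: phase=(5,5,7,3) vs β=2 → FL=W FR=W RL=W RR=W
t=1: phase=(6,6,0,4) vs β=2 → FL=W FR=W RL=S RR=W
t=4: phase=(1,1,3,7) vs β=2 → FL=S FR=S RL=W RR=W
t=5: phase=(2,2,4,0) vs β=2 → FL=W FR=W RL=W RR=S
t=8: phase=(5,5,7,3) vs β=2 → FL=W FR=W RL=W RR=W
t=10: phase=(7,7,1,5) vs β=2 → FL=W FR=W RL=S RR=W
t=12: phase=(1,1,3,7) vs β=2 → FL=S FR=S RL=W RR=W
t=13: phase=(2,2,4,0) vs β=2 → FL=W FR=W RL=W RR=S


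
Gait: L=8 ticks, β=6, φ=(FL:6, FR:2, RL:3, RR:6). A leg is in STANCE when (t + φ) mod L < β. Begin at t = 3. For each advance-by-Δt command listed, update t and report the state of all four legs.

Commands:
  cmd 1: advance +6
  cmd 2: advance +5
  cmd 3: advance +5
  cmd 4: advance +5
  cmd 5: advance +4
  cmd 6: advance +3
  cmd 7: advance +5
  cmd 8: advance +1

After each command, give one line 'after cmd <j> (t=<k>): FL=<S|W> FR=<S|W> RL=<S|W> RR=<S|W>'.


start t=3: FL=S FR=S RL=W RR=S
cmd 1: advance +6 → t=9, phase=(7,3,4,7) → FL=W FR=S RL=S RR=W
cmd 2: advance +5 → t=14, phase=(4,0,1,4) → FL=S FR=S RL=S RR=S
cmd 3: advance +5 → t=19, phase=(1,5,6,1) → FL=S FR=S RL=W RR=S
cmd 4: advance +5 → t=24, phase=(6,2,3,6) → FL=W FR=S RL=S RR=W
cmd 5: advance +4 → t=28, phase=(2,6,7,2) → FL=S FR=W RL=W RR=S
cmd 6: advance +3 → t=31, phase=(5,1,2,5) → FL=S FR=S RL=S RR=S
cmd 7: advance +5 → t=36, phase=(2,6,7,2) → FL=S FR=W RL=W RR=S
cmd 8: advance +1 → t=37, phase=(3,7,0,3) → FL=S FR=W RL=S RR=S

after cmd 1 (t=9): FL=W FR=S RL=S RR=W
after cmd 2 (t=14): FL=S FR=S RL=S RR=S
after cmd 3 (t=19): FL=S FR=S RL=W RR=S
after cmd 4 (t=24): FL=W FR=S RL=S RR=W
after cmd 5 (t=28): FL=S FR=W RL=W RR=S
after cmd 6 (t=31): FL=S FR=S RL=S RR=S
after cmd 7 (t=36): FL=S FR=W RL=W RR=S
after cmd 8 (t=37): FL=S FR=W RL=S RR=S


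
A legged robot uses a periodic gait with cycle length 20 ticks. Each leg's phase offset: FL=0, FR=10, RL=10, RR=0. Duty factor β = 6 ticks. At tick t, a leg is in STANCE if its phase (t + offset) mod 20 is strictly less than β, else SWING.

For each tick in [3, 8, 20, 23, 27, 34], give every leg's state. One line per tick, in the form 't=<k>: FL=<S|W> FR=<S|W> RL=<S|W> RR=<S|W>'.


t=3: phase=(3,13,13,3) vs β=6 → FL=S FR=W RL=W RR=S
t=8: phase=(8,18,18,8) vs β=6 → FL=W FR=W RL=W RR=W
t=20: phase=(0,10,10,0) vs β=6 → FL=S FR=W RL=W RR=S
t=23: phase=(3,13,13,3) vs β=6 → FL=S FR=W RL=W RR=S
t=27: phase=(7,17,17,7) vs β=6 → FL=W FR=W RL=W RR=W
t=34: phase=(14,4,4,14) vs β=6 → FL=W FR=S RL=S RR=W

t=3: FL=S FR=W RL=W RR=S
t=8: FL=W FR=W RL=W RR=W
t=20: FL=S FR=W RL=W RR=S
t=23: FL=S FR=W RL=W RR=S
t=27: FL=W FR=W RL=W RR=W
t=34: FL=W FR=S RL=S RR=W


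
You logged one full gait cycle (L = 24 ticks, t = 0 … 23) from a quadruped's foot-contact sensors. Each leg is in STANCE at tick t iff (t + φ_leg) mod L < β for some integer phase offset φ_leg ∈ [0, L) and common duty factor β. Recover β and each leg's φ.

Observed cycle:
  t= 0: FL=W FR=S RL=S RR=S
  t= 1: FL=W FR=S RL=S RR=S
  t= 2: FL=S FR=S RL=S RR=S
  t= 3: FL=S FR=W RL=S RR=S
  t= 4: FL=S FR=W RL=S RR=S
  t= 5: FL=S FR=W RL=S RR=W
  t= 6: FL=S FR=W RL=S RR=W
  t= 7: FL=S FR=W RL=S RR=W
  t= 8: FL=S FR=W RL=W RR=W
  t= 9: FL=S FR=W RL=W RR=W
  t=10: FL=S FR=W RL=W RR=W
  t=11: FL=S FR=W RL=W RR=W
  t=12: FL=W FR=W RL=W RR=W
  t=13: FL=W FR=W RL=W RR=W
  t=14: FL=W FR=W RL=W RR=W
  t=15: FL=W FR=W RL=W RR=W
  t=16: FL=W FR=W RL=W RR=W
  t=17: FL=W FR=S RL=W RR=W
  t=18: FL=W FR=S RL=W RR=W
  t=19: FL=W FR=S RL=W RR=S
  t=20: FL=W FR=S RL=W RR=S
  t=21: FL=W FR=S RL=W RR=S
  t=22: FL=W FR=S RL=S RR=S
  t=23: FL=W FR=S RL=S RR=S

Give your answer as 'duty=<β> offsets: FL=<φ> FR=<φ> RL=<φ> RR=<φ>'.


duty β = stance ticks per leg = 10
FL: stance ticks = 10; W→S at t=2 → φ=22
FR: stance ticks = 10; W→S at t=17 → φ=7
RL: stance ticks = 10; W→S at t=22 → φ=2
RR: stance ticks = 10; W→S at t=19 → φ=5

duty=10 offsets: FL=22 FR=7 RL=2 RR=5


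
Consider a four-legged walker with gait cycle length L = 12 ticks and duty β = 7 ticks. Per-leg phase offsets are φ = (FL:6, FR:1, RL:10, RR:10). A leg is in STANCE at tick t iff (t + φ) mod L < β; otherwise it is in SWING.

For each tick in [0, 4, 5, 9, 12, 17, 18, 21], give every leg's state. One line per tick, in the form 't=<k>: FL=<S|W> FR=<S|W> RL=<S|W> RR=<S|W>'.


t=0: phase=(6,1,10,10) vs β=7 → FL=S FR=S RL=W RR=W
t=4: phase=(10,5,2,2) vs β=7 → FL=W FR=S RL=S RR=S
t=5: phase=(11,6,3,3) vs β=7 → FL=W FR=S RL=S RR=S
t=9: phase=(3,10,7,7) vs β=7 → FL=S FR=W RL=W RR=W
t=12: phase=(6,1,10,10) vs β=7 → FL=S FR=S RL=W RR=W
t=17: phase=(11,6,3,3) vs β=7 → FL=W FR=S RL=S RR=S
t=18: phase=(0,7,4,4) vs β=7 → FL=S FR=W RL=S RR=S
t=21: phase=(3,10,7,7) vs β=7 → FL=S FR=W RL=W RR=W

t=0: FL=S FR=S RL=W RR=W
t=4: FL=W FR=S RL=S RR=S
t=5: FL=W FR=S RL=S RR=S
t=9: FL=S FR=W RL=W RR=W
t=12: FL=S FR=S RL=W RR=W
t=17: FL=W FR=S RL=S RR=S
t=18: FL=S FR=W RL=S RR=S
t=21: FL=S FR=W RL=W RR=W


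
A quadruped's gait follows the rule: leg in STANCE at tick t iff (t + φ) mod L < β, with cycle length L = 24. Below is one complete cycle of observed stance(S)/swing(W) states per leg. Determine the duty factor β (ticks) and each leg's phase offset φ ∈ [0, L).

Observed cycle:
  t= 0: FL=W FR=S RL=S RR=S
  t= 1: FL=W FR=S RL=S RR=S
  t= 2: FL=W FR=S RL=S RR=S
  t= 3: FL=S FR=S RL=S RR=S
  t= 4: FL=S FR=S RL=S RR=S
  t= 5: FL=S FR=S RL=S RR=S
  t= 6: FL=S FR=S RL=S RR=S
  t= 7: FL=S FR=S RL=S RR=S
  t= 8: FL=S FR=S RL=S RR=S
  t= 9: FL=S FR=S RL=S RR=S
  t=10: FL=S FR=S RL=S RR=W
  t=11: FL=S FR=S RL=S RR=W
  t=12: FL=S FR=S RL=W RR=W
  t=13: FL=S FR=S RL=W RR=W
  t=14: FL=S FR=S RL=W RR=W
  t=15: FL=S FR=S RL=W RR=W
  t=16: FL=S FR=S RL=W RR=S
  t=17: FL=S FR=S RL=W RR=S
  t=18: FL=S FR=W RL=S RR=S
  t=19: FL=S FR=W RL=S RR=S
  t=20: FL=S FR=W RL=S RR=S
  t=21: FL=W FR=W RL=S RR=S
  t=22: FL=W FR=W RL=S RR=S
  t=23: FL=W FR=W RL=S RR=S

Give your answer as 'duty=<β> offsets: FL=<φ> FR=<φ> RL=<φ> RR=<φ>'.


duty β = stance ticks per leg = 18
FL: stance ticks = 18; W→S at t=3 → φ=21
FR: stance ticks = 18; W→S at t=0 → φ=0
RL: stance ticks = 18; W→S at t=18 → φ=6
RR: stance ticks = 18; W→S at t=16 → φ=8

duty=18 offsets: FL=21 FR=0 RL=6 RR=8


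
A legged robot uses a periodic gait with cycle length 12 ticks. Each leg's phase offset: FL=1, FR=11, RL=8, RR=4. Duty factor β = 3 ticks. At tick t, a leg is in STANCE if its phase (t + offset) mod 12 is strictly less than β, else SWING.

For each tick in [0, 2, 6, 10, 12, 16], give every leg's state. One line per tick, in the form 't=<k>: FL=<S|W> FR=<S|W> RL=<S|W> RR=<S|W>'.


t=0: FL=S FR=W RL=W RR=W
t=2: FL=W FR=S RL=W RR=W
t=6: FL=W FR=W RL=S RR=W
t=10: FL=W FR=W RL=W RR=S
t=12: FL=S FR=W RL=W RR=W
t=16: FL=W FR=W RL=S RR=W

t=0: phase=(1,11,8,4) vs β=3 → FL=S FR=W RL=W RR=W
t=2: phase=(3,1,10,6) vs β=3 → FL=W FR=S RL=W RR=W
t=6: phase=(7,5,2,10) vs β=3 → FL=W FR=W RL=S RR=W
t=10: phase=(11,9,6,2) vs β=3 → FL=W FR=W RL=W RR=S
t=12: phase=(1,11,8,4) vs β=3 → FL=S FR=W RL=W RR=W
t=16: phase=(5,3,0,8) vs β=3 → FL=W FR=W RL=S RR=W


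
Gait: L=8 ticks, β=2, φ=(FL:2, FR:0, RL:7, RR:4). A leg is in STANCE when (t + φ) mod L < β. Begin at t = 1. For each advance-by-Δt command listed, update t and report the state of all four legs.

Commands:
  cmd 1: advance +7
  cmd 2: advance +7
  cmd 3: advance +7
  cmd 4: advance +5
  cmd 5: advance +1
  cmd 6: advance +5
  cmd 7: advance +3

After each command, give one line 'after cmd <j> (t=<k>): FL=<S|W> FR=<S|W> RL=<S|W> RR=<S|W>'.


start t=1: FL=W FR=S RL=S RR=W
cmd 1: advance +7 → t=8, phase=(2,0,7,4) → FL=W FR=S RL=W RR=W
cmd 2: advance +7 → t=15, phase=(1,7,6,3) → FL=S FR=W RL=W RR=W
cmd 3: advance +7 → t=22, phase=(0,6,5,2) → FL=S FR=W RL=W RR=W
cmd 4: advance +5 → t=27, phase=(5,3,2,7) → FL=W FR=W RL=W RR=W
cmd 5: advance +1 → t=28, phase=(6,4,3,0) → FL=W FR=W RL=W RR=S
cmd 6: advance +5 → t=33, phase=(3,1,0,5) → FL=W FR=S RL=S RR=W
cmd 7: advance +3 → t=36, phase=(6,4,3,0) → FL=W FR=W RL=W RR=S

after cmd 1 (t=8): FL=W FR=S RL=W RR=W
after cmd 2 (t=15): FL=S FR=W RL=W RR=W
after cmd 3 (t=22): FL=S FR=W RL=W RR=W
after cmd 4 (t=27): FL=W FR=W RL=W RR=W
after cmd 5 (t=28): FL=W FR=W RL=W RR=S
after cmd 6 (t=33): FL=W FR=S RL=S RR=W
after cmd 7 (t=36): FL=W FR=W RL=W RR=S


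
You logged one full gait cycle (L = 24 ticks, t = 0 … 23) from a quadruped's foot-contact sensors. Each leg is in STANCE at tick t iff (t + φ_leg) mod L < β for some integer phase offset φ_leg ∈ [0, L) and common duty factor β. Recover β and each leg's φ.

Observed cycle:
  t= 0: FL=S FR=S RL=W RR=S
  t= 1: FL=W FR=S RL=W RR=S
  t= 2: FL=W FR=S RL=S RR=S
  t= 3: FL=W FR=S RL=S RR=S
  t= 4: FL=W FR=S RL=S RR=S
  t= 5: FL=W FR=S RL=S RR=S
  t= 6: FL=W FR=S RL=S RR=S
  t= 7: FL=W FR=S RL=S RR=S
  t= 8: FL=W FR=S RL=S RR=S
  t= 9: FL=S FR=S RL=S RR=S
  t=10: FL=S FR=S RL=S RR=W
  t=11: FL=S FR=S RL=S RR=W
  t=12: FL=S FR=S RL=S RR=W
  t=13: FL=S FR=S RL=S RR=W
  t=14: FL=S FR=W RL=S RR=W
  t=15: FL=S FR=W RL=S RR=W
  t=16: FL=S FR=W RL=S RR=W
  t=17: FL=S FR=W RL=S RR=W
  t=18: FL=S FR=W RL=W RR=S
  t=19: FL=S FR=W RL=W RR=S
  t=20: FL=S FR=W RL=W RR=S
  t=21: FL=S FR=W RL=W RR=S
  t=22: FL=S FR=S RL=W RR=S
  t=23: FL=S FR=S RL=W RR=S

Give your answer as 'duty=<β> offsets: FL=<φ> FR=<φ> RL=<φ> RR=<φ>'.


duty β = stance ticks per leg = 16
FL: stance ticks = 16; W→S at t=9 → φ=15
FR: stance ticks = 16; W→S at t=22 → φ=2
RL: stance ticks = 16; W→S at t=2 → φ=22
RR: stance ticks = 16; W→S at t=18 → φ=6

duty=16 offsets: FL=15 FR=2 RL=22 RR=6


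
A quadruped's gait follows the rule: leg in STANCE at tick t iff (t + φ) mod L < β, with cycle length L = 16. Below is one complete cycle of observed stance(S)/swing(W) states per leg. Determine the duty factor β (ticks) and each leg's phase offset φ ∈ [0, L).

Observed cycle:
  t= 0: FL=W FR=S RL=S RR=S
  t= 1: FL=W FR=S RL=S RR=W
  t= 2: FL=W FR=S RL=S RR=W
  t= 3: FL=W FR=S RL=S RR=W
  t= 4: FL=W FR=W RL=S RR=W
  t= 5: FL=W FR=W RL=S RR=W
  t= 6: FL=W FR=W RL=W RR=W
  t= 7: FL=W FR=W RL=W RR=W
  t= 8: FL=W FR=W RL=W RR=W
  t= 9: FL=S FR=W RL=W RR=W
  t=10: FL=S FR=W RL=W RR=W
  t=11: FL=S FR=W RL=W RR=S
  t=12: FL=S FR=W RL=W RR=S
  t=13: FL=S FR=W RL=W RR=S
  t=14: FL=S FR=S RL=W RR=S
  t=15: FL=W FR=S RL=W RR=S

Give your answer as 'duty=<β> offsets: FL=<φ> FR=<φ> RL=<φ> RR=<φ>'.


duty β = stance ticks per leg = 6
FL: stance ticks = 6; W→S at t=9 → φ=7
FR: stance ticks = 6; W→S at t=14 → φ=2
RL: stance ticks = 6; W→S at t=0 → φ=0
RR: stance ticks = 6; W→S at t=11 → φ=5

duty=6 offsets: FL=7 FR=2 RL=0 RR=5


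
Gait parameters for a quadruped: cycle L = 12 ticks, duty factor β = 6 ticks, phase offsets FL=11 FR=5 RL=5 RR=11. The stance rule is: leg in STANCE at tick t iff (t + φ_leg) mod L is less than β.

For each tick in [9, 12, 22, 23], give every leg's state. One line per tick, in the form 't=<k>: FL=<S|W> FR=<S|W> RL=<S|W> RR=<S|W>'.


t=9: phase=(8,2,2,8) vs β=6 → FL=W FR=S RL=S RR=W
t=12: phase=(11,5,5,11) vs β=6 → FL=W FR=S RL=S RR=W
t=22: phase=(9,3,3,9) vs β=6 → FL=W FR=S RL=S RR=W
t=23: phase=(10,4,4,10) vs β=6 → FL=W FR=S RL=S RR=W

t=9: FL=W FR=S RL=S RR=W
t=12: FL=W FR=S RL=S RR=W
t=22: FL=W FR=S RL=S RR=W
t=23: FL=W FR=S RL=S RR=W


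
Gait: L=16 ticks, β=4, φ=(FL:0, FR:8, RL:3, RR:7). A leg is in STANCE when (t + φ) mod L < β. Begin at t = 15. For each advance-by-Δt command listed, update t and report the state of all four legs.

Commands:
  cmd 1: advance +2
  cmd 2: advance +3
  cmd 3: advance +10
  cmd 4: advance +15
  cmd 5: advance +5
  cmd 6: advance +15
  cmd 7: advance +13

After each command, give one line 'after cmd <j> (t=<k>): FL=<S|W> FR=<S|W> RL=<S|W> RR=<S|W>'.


start t=15: FL=W FR=W RL=S RR=W
cmd 1: advance +2 → t=17, phase=(1,9,4,8) → FL=S FR=W RL=W RR=W
cmd 2: advance +3 → t=20, phase=(4,12,7,11) → FL=W FR=W RL=W RR=W
cmd 3: advance +10 → t=30, phase=(14,6,1,5) → FL=W FR=W RL=S RR=W
cmd 4: advance +15 → t=45, phase=(13,5,0,4) → FL=W FR=W RL=S RR=W
cmd 5: advance +5 → t=50, phase=(2,10,5,9) → FL=S FR=W RL=W RR=W
cmd 6: advance +15 → t=65, phase=(1,9,4,8) → FL=S FR=W RL=W RR=W
cmd 7: advance +13 → t=78, phase=(14,6,1,5) → FL=W FR=W RL=S RR=W

after cmd 1 (t=17): FL=S FR=W RL=W RR=W
after cmd 2 (t=20): FL=W FR=W RL=W RR=W
after cmd 3 (t=30): FL=W FR=W RL=S RR=W
after cmd 4 (t=45): FL=W FR=W RL=S RR=W
after cmd 5 (t=50): FL=S FR=W RL=W RR=W
after cmd 6 (t=65): FL=S FR=W RL=W RR=W
after cmd 7 (t=78): FL=W FR=W RL=S RR=W


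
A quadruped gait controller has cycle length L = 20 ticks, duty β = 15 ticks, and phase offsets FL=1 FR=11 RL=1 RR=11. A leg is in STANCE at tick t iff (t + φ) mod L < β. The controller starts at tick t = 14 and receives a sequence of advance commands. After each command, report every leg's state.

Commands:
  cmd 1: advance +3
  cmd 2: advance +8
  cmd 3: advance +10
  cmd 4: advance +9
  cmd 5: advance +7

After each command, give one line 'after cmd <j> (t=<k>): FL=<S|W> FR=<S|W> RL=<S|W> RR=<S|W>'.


after cmd 1 (t=17): FL=W FR=S RL=W RR=S
after cmd 2 (t=25): FL=S FR=W RL=S RR=W
after cmd 3 (t=35): FL=W FR=S RL=W RR=S
after cmd 4 (t=44): FL=S FR=W RL=S RR=W
after cmd 5 (t=51): FL=S FR=S RL=S RR=S

start t=14: FL=W FR=S RL=W RR=S
cmd 1: advance +3 → t=17, phase=(18,8,18,8) → FL=W FR=S RL=W RR=S
cmd 2: advance +8 → t=25, phase=(6,16,6,16) → FL=S FR=W RL=S RR=W
cmd 3: advance +10 → t=35, phase=(16,6,16,6) → FL=W FR=S RL=W RR=S
cmd 4: advance +9 → t=44, phase=(5,15,5,15) → FL=S FR=W RL=S RR=W
cmd 5: advance +7 → t=51, phase=(12,2,12,2) → FL=S FR=S RL=S RR=S


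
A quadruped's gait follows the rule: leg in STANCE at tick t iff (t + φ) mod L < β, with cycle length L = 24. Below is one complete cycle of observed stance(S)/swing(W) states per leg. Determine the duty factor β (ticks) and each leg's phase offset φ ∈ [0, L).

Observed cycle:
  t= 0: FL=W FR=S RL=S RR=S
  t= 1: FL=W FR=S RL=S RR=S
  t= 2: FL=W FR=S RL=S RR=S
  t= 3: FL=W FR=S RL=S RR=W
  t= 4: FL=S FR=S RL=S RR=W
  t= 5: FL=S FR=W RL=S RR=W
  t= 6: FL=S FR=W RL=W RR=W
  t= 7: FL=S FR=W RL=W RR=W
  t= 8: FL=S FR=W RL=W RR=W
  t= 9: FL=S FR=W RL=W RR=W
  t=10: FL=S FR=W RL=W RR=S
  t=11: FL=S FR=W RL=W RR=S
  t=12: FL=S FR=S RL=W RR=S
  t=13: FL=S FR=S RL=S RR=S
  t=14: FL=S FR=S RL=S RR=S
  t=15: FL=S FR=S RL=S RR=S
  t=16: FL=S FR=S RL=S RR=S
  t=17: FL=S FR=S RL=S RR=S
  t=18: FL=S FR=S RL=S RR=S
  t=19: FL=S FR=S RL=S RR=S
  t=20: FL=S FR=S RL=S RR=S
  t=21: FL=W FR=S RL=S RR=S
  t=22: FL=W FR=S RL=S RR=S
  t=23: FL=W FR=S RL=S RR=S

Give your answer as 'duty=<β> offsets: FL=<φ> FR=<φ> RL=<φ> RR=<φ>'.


duty=17 offsets: FL=20 FR=12 RL=11 RR=14

duty β = stance ticks per leg = 17
FL: stance ticks = 17; W→S at t=4 → φ=20
FR: stance ticks = 17; W→S at t=12 → φ=12
RL: stance ticks = 17; W→S at t=13 → φ=11
RR: stance ticks = 17; W→S at t=10 → φ=14


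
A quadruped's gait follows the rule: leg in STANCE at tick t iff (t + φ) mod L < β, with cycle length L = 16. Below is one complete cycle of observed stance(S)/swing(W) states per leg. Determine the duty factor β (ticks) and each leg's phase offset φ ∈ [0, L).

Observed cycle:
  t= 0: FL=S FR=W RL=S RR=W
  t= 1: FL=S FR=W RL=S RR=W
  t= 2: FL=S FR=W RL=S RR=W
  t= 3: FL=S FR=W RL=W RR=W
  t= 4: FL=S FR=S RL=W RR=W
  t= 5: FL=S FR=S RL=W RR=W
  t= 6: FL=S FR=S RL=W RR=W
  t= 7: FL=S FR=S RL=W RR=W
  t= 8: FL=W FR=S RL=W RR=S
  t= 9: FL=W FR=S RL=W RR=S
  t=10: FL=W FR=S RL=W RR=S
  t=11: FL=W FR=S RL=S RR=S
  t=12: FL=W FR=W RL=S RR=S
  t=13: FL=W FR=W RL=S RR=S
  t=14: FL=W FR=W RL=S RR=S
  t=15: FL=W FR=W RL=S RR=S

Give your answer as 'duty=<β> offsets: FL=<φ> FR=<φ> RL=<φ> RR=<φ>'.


duty=8 offsets: FL=0 FR=12 RL=5 RR=8

duty β = stance ticks per leg = 8
FL: stance ticks = 8; W→S at t=0 → φ=0
FR: stance ticks = 8; W→S at t=4 → φ=12
RL: stance ticks = 8; W→S at t=11 → φ=5
RR: stance ticks = 8; W→S at t=8 → φ=8


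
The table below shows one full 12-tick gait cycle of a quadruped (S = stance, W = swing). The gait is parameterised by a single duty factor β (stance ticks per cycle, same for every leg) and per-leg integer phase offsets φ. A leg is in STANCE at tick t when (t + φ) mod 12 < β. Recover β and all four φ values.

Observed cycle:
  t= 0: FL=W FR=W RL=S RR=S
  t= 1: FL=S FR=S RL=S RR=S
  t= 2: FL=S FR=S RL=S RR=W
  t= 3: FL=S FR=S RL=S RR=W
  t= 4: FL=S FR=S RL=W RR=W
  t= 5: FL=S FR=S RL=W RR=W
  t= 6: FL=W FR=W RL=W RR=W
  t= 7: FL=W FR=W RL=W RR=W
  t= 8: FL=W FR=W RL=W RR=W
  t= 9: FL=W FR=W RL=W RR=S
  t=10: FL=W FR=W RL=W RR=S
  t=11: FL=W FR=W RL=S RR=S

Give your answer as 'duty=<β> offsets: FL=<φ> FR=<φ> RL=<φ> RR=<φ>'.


duty=5 offsets: FL=11 FR=11 RL=1 RR=3

duty β = stance ticks per leg = 5
FL: stance ticks = 5; W→S at t=1 → φ=11
FR: stance ticks = 5; W→S at t=1 → φ=11
RL: stance ticks = 5; W→S at t=11 → φ=1
RR: stance ticks = 5; W→S at t=9 → φ=3
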